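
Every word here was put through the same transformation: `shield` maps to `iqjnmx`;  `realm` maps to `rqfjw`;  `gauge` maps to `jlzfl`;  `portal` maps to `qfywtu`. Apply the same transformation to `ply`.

dqu

The word is reversed, then every letter is shifted forward by 5.
On ply: reverse → ylp; then shift: y+5=d, l+5=q, p+5=u.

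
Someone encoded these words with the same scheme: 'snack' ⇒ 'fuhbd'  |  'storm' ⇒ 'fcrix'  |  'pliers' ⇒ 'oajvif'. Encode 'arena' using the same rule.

Each letter's alphabet position (a=0..z=25) is mapped through 23·x+7 mod 26 — an affine cipher.
Applying it to arena: a(0)→23·0+7≡7=h; r(17)→23·17+7≡8=i; e(4)→23·4+7≡21=v; n(13)→23·13+7≡20=u; a(0)→23·0+7≡7=h (all mod 26).

hivuh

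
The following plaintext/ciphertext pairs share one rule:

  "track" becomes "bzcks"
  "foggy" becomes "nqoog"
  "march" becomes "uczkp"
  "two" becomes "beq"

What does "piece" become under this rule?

The shift depends on letter class: consonant t→b is +8, but vowel a→c is +2. Two shifts are in play — +2 for a/e/i/o/u, +8 for every other letter.
On piece: p(cons)+8=x, i(vowel)+2=k, e(vowel)+2=g, c(cons)+8=k, e(vowel)+2=g.

xkgkg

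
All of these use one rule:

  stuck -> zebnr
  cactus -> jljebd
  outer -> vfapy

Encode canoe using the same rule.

Shifts by position in stuck: pos 0: s→z (+7), pos 1: t→e (+11), pos 2: u→b (+7), pos 3: c→n (+11) — repeating every 2. It's a Vigenère-style cipher with numeric key [7,11]: position i shifts by key[i mod 2].
On canoe: c+7=j, a+11=l, n+7=u, o+11=z, e+7=l.

jluzl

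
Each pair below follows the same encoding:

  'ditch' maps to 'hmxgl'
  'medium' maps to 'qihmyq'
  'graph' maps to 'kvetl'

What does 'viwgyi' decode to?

Compare letters: d→h is +4, i→m is +4, t→x is +4 — a constant shift. Each letter is shifted forward by 4 in the alphabet (a Caesar shift of +4).
Reversing it on viwgyi: v−4=r, i−4=e, w−4=s, g−4=c, y−4=u, i−4=e.

rescue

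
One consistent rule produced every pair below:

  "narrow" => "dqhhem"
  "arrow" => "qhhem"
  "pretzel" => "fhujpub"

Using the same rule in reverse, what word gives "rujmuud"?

Each letter is shifted forward by 16 in the alphabet (a Caesar shift of +16).
Undoing it on rujmuud: r−16=b, u−16=e, j−16=t, m−16=w, u−16=e, u−16=e, d−16=n.

between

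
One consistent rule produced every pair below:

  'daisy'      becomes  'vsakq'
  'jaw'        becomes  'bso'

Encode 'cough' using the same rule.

This is a Caesar cipher with shift 18.
For cough: c+18=u, o+18=g, u+18=m, g+18=y, h+18=z.

ugmyz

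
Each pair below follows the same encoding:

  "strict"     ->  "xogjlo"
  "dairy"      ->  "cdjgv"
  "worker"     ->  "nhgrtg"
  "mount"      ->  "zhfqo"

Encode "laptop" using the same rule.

idyohy

s(18)→x(23) and t(19)→o(14) fit y≡17x+3 (mod 26); the inverse of 17 mod 26 is 23. This is an affine cipher: with a=0,…,z=25, each position x becomes (17x+3) mod 26.
On laptop: l(11)→17·11+3≡8=i; a(0)→17·0+3≡3=d; p(15)→17·15+3≡24=y; t(19)→17·19+3≡14=o; o(14)→17·14+3≡7=h; p(15)→17·15+3≡24=y (all mod 26).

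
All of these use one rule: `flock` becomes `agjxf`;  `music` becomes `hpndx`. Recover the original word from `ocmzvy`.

Compare letters: f→a is +21, l→g is +21, o→j is +21 — a constant shift. It's a constant shift of +21 (ROT21).
Reversing it on ocmzvy: o−21=t, c−21=h, m−21=r, z−21=e, v−21=a, y−21=d.

thread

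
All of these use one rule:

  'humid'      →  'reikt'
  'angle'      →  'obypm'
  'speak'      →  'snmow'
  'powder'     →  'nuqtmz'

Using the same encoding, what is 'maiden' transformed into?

Treating letters as 0–25, the rule is x ↦ 19x + 14 (mod 26).
On maiden: m(12)→19·12+14≡8=i; a(0)→19·0+14≡14=o; i(8)→19·8+14≡10=k; d(3)→19·3+14≡19=t; e(4)→19·4+14≡12=m; n(13)→19·13+14≡1=b (all mod 26).

ioktmb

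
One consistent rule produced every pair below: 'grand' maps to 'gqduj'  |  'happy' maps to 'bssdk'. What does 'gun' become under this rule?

The output letters match the input read backwards, each shifted +3: grand reversed is dnarg. The word is reversed, then every letter is shifted forward by 3.
On gun: reverse → nug; then shift: n+3=q, u+3=x, g+3=j.

qxj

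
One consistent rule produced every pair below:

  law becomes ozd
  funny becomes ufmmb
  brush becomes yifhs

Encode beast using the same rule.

Each pair mirrors across the alphabet (l↔o, a↔z, w↔d): positions sum to 25. This is the alphabet-reversal cipher (Atbash): a becomes z, b becomes y, etc.
On beast: b↔y, e↔v, a↔z, s↔h, t↔g.

yvzhg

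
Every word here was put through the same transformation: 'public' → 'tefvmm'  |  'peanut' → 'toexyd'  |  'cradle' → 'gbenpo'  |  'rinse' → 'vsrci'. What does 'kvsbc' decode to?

glory

Shifts by position in public: pos 0: p→t (+4), pos 1: u→e (+10), pos 2: b→f (+4), pos 3: l→v (+10) — repeating every 2. A repeating key of period 2 is used — shifts +4, +10 over and over.
Reversing it on kvsbc: k−4=g, v−10=l, s−4=o, b−10=r, c−4=y.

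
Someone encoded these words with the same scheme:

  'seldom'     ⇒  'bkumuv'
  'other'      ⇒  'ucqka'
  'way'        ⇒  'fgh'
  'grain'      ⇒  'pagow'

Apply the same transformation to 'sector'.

The shift depends on letter class: consonant s→b is +9, but vowel e→k is +6. The rule splits by letter class: vowels +6, consonants +9.
For sector: s(cons)+9=b, e(vowel)+6=k, c(cons)+9=l, t(cons)+9=c, o(vowel)+6=u, r(cons)+9=a.

bklcua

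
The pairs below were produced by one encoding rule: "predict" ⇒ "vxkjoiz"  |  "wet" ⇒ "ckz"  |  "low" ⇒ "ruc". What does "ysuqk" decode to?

This is a Caesar cipher with shift 6.
Reversing it on ysuqk: y−6=s, s−6=m, u−6=o, q−6=k, k−6=e.

smoke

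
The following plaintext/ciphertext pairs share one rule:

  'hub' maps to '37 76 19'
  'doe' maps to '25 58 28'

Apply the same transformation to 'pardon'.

The formula is n = 3×(alphabet index, a=1) + 13.
For pardon: p=16→61, a=1→16, r=18→67, d=4→25, o=15→58, n=14→55.

61 16 67 25 58 55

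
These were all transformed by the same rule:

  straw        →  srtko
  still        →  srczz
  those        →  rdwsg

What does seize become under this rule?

sgclg

s(18)→s(18) and t(19)→r(17) fit y≡25x+10 (mod 26); the inverse of 25 mod 26 is 25. Each letter's alphabet position (a=0..z=25) is mapped through 25·x+10 mod 26 — an affine cipher.
On seize: s(18)→25·18+10≡18=s; e(4)→25·4+10≡6=g; i(8)→25·8+10≡2=c; z(25)→25·25+10≡11=l; e(4)→25·4+10≡6=g (all mod 26).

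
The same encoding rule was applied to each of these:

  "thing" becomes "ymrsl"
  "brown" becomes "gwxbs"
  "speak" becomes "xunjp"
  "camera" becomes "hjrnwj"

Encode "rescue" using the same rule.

The shift depends on letter class: consonant t→y is +5, but vowel i→r is +9. Vowels shift forward by 9 and consonants shift forward by 5.
On rescue: r(cons)+5=w, e(vowel)+9=n, s(cons)+5=x, c(cons)+5=h, u(vowel)+9=d, e(vowel)+9=n.

wnxhdn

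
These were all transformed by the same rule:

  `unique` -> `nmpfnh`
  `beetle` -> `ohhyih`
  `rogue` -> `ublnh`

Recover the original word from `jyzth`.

stake

This is an affine cipher: with a=0,…,z=25, each position x becomes (15x+25) mod 26.
Reversing it on jyzth: j(9)→7·(9−25)≡18=s; y(24)→7·(24−25)≡19=t; z(25)→7·(25−25)≡0=a; t(19)→7·(19−25)≡10=k; h(7)→7·(7−25)≡4=e (all mod 26).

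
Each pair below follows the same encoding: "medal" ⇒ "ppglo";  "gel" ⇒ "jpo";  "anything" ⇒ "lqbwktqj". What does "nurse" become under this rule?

Two shifts are in play — +11 for a/e/i/o/u, +3 for every other letter.
On nurse: n(cons)+3=q, u(vowel)+11=f, r(cons)+3=u, s(cons)+3=v, e(vowel)+11=p.

qfuvp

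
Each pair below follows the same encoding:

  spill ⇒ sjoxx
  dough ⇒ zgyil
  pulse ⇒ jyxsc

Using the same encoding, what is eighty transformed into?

s(18)→s(18) and p(15)→j(9) fit y≡3x+16 (mod 26); the inverse of 3 mod 26 is 9. This is an affine cipher: with a=0,…,z=25, each position x becomes (3x+16) mod 26.
For eighty: e(4)→3·4+16≡2=c; i(8)→3·8+16≡14=o; g(6)→3·6+16≡8=i; h(7)→3·7+16≡11=l; t(19)→3·19+16≡21=v; y(24)→3·24+16≡10=k (all mod 26).

coilvk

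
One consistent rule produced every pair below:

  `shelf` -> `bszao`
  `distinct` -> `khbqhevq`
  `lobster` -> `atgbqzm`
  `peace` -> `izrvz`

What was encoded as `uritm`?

vapor

s(18)→b(1) and h(7)→s(18) fit y≡15x+17 (mod 26); the inverse of 15 mod 26 is 7. Treating letters as 0–25, the rule is x ↦ 15x + 17 (mod 26).
Decoding uritm: u(20)→7·(20−17)≡21=v; r(17)→7·(17−17)≡0=a; i(8)→7·(8−17)≡15=p; t(19)→7·(19−17)≡14=o; m(12)→7·(12−17)≡17=r (all mod 26).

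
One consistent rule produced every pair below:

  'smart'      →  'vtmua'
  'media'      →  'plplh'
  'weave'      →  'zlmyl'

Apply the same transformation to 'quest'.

tbqva

Shifts by position in smart: pos 0: s→v (+3), pos 1: m→t (+7), pos 2: a→m (+12), pos 3: r→u (+3), pos 4: t→a (+7) — repeating every 3. The shifts repeat in a cycle of length 3: positions 0,1,… shift by +3, +7, +12, then the pattern repeats.
For quest: q+3=t, u+7=b, e+12=q, s+3=v, t+7=a.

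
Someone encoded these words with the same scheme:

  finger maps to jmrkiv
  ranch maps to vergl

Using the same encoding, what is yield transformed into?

cmiph

It's a constant shift of +4 (ROT4).
For yield: y+4=c, i+4=m, e+4=i, l+4=p, d+4=h.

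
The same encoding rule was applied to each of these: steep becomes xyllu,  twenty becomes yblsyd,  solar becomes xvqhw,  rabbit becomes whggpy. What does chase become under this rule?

Vowels shift forward by 7 and consonants shift forward by 5.
On chase: c(cons)+5=h, h(cons)+5=m, a(vowel)+7=h, s(cons)+5=x, e(vowel)+7=l.

hmhxl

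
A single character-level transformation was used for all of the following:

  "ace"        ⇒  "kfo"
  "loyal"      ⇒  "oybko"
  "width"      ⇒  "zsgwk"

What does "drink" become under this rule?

The shift depends on letter class: consonant c→f is +3, but vowel a→k is +10. Two shifts are in play — +10 for a/e/i/o/u, +3 for every other letter.
On drink: d(cons)+3=g, r(cons)+3=u, i(vowel)+10=s, n(cons)+3=q, k(cons)+3=n.

gusqn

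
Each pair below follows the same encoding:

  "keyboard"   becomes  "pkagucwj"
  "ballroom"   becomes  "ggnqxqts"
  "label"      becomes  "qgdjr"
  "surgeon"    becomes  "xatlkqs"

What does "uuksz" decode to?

point

It's a Vigenère-style cipher with numeric key [5,6,2]: position i shifts by key[i mod 3].
Decoding uuksz: u−5=p, u−6=o, k−2=i, s−5=n, z−6=t.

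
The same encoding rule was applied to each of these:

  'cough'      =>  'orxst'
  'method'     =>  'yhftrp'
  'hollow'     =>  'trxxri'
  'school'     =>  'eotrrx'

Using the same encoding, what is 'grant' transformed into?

sddzf

The rule splits by letter class: vowels +3, consonants +12.
Applying it to grant: g(cons)+12=s, r(cons)+12=d, a(vowel)+3=d, n(cons)+12=z, t(cons)+12=f.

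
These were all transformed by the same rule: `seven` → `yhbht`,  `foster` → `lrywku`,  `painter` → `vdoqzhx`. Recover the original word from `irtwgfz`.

Shifts by position in seven: pos 0: s→y (+6), pos 1: e→h (+3), pos 2: v→b (+6), pos 3: e→h (+3) — repeating every 2. It's a Vigenère-style cipher with numeric key [6,3]: position i shifts by key[i mod 2].
Reversing it on irtwgfz: i−6=c, r−3=o, t−6=n, w−3=t, g−6=a, f−3=c, z−6=t.

contact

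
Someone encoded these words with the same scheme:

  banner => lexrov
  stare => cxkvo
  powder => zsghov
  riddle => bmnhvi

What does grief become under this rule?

qvsip

Shifts by position in banner: pos 0: b→l (+10), pos 1: a→e (+4), pos 2: n→x (+10), pos 3: n→r (+4) — repeating every 2. The shifts repeat in a cycle of length 2: positions 0,1,… shift by +10, +4, then the pattern repeats.
Applying it to grief: g+10=q, r+4=v, i+10=s, e+4=i, f+10=p.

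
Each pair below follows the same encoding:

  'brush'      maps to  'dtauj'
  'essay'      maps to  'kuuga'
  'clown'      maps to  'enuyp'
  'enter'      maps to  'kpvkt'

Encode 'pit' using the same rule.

The shift depends on letter class: consonant b→d is +2, but vowel u→a is +6. The rule splits by letter class: vowels +6, consonants +2.
Applying it to pit: p(cons)+2=r, i(vowel)+6=o, t(cons)+2=v.

rov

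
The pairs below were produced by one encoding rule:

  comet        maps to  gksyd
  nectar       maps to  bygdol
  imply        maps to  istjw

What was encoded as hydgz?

c(2)→g(6) and o(14)→k(10) fit y≡9x+14 (mod 26); the inverse of 9 mod 26 is 3. Each letter's alphabet position (a=0..z=25) is mapped through 9·x+14 mod 26 — an affine cipher.
Reversing it on hydgz: h(7)→3·(7−14)≡5=f; y(24)→3·(24−14)≡4=e; d(3)→3·(3−14)≡19=t; g(6)→3·(6−14)≡2=c; z(25)→3·(25−14)≡7=h (all mod 26).

fetch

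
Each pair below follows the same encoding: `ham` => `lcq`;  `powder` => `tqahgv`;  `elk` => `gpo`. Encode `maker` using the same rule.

The shift depends on letter class: consonant h→l is +4, but vowel a→c is +2. Vowels shift forward by 2 and consonants shift forward by 4.
Applying it to maker: m(cons)+4=q, a(vowel)+2=c, k(cons)+4=o, e(vowel)+2=g, r(cons)+4=v.

qcogv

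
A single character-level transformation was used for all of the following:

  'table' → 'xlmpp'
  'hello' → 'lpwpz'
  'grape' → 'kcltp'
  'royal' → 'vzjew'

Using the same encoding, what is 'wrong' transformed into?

Shifts by position in table: pos 0: t→x (+4), pos 1: a→l (+11), pos 2: b→m (+11), pos 3: l→p (+4), pos 4: e→p (+11) — repeating every 3. A repeating key of period 3 is used — shifts +4, +11, +11 over and over.
On wrong: w+4=a, r+11=c, o+11=z, n+4=r, g+11=r.

aczrr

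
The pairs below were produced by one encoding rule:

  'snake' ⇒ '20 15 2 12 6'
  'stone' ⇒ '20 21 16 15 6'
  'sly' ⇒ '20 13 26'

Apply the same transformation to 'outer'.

16 22 21 6 19

s is letter #19 and maps to 20: an offset of 1. Each letter is replaced by its alphabet position (a=1..z=26) + 1.
For outer: o=15→16, u=21→22, t=20→21, e=5→6, r=18→19.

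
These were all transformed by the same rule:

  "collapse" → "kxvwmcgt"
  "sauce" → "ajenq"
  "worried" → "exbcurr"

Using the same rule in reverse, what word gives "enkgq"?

In collapse: c→k is +8, o→x is +9, l→v is +10, l→w is +11 — the shift increases by 1 each position. The shift increases by 1 at each position, starting from +8: 8, 9, 10, ….
Reversing it on enkgq: e−8=w, n−9=e, k−10=a, g−11=v, q−12=e.

weave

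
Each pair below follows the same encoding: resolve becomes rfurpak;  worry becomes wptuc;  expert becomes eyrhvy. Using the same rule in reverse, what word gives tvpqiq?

In resolve: r→r is +0, e→f is +1, s→u is +2, o→r is +3 — the shift increases by 1 each position. The shift increases by 1 at each position, starting from +0: 0, 1, 2, ….
Reversing it on tvpqiq: t−0=t, v−1=u, p−2=n, q−3=n, i−4=e, q−5=l.

tunnel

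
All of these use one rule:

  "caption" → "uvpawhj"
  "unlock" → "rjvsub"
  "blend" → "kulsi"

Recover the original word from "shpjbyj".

crucial

The output letters match the input read backwards, each shifted +7: caption reversed is noitpac. Two steps: reverse the string, then apply a Caesar shift of +7.
Decoding shpjbyj: shift back: s−7=l, h−7=a, p−7=i, j−7=c, b−7=u, y−7=r, j−7=c → laicurc; then reverse → crucial.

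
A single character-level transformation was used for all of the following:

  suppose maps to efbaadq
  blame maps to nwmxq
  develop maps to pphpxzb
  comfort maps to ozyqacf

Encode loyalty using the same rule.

xzklxek

A repeating key of period 2 is used — shifts +12, +11 over and over.
Applying it to loyalty: l+12=x, o+11=z, y+12=k, a+11=l, l+12=x, t+11=e, y+12=k.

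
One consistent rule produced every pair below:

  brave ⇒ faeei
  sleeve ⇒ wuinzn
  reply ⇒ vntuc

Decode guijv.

clear

A repeating key of period 2 is used — shifts +4, +9 over and over.
Decoding guijv: g−4=c, u−9=l, i−4=e, j−9=a, v−4=r.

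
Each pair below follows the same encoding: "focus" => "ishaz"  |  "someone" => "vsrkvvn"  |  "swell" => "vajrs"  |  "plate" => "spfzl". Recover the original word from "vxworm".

strike

In focus: f→i is +3, o→s is +4, c→h is +5, u→a is +6 — the shift increases by 1 each position. Each letter shifts forward by (position + 3), i.e. 3, 4, 5, … — the shift grows by one for each successive letter.
Undoing it on vxworm: v−3=s, x−4=t, w−5=r, o−6=i, r−7=k, m−8=e.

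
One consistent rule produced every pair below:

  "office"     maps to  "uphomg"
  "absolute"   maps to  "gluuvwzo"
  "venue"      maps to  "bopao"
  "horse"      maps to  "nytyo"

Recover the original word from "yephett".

Shifts by position in office: pos 0: o→u (+6), pos 1: f→p (+10), pos 2: f→h (+2), pos 3: i→o (+6), pos 4: c→m (+10), pos 5: e→g (+2) — repeating every 3. It's a Vigenère-style cipher with numeric key [6,10,2]: position i shifts by key[i mod 3].
Undoing it on yephett: y−6=s, e−10=u, p−2=n, h−6=b, e−10=u, t−2=r, t−6=n.

sunburn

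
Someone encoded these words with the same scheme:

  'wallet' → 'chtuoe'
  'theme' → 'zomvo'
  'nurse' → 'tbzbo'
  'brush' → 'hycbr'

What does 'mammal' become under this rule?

In wallet: w→c is +6, a→h is +7, l→t is +8, l→u is +9 — the shift increases by 1 each position. The shift increases by 1 at each position, starting from +6: 6, 7, 8, ….
For mammal: m+6=s, a+7=h, m+8=u, m+9=v, a+10=k, l+11=w.

shuvkw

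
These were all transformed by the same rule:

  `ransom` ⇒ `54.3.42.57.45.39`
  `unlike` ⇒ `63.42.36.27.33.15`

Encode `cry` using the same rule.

9.54.75

r(#18)→54 and a(#1)→3: differences scale by 3, so n = 3·pos + 0. The formula is n = 3×(alphabet index, a=1).
On cry: c=3→9, r=18→54, y=25→75.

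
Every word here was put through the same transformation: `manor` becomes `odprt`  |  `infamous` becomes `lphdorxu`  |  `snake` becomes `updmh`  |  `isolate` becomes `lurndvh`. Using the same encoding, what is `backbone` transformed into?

ddemdrph

Two shifts are in play — +3 for a/e/i/o/u, +2 for every other letter.
On backbone: b(cons)+2=d, a(vowel)+3=d, c(cons)+2=e, k(cons)+2=m, b(cons)+2=d, o(vowel)+3=r, n(cons)+2=p, e(vowel)+3=h.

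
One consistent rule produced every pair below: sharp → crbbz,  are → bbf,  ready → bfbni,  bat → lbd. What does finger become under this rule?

The shift depends on letter class: consonant s→c is +10, but vowel a→b is +1. Vowels shift forward by 1 and consonants shift forward by 10.
Applying it to finger: f(cons)+10=p, i(vowel)+1=j, n(cons)+10=x, g(cons)+10=q, e(vowel)+1=f, r(cons)+10=b.

pjxqfb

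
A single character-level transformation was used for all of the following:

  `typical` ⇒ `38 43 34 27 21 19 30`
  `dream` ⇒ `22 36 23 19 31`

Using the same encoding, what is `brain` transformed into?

20 36 19 27 32

t is letter #20 and maps to 38: an offset of 18. The number is (letter's place in the alphabet, a=1) + 18.
Applying it to brain: b=2→20, r=18→36, a=1→19, i=9→27, n=14→32.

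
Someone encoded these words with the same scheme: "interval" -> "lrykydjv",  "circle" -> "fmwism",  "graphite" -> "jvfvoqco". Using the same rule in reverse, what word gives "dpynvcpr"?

although

In interval: i→l is +3, n→r is +4, t→y is +5, e→k is +6 — the shift increases by 1 each position. Each letter shifts forward by (position + 3), i.e. 3, 4, 5, … — the shift grows by one for each successive letter.
Undoing it on dpynvcpr: d−3=a, p−4=l, y−5=t, n−6=h, v−7=o, c−8=u, p−9=g, r−10=h.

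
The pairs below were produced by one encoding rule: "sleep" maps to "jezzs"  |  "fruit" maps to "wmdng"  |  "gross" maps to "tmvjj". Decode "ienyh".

s(18)→j(9) and l(11)→e(4) fit y≡23x+11 (mod 26); the inverse of 23 mod 26 is 17. This is an affine cipher: with a=0,…,z=25, each position x becomes (23x+11) mod 26.
Reversing it on ienyh: i(8)→17·(8−11)≡1=b; e(4)→17·(4−11)≡11=l; n(13)→17·(13−11)≡8=i; y(24)→17·(24−11)≡13=n; h(7)→17·(7−11)≡10=k (all mod 26).

blink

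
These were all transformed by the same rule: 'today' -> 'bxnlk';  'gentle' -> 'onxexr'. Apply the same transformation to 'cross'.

kayde

Each letter shifts forward by (position + 8), i.e. 8, 9, 10, … — the shift grows by one for each successive letter.
For cross: c+8=k, r+9=a, o+10=y, s+11=d, s+12=e.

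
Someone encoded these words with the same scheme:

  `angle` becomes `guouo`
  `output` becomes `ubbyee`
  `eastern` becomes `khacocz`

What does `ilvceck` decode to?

century

In angle: a→g is +6, n→u is +7, g→o is +8, l→u is +9 — the shift increases by 1 each position. Each letter shifts forward by (position + 6), i.e. 6, 7, 8, … — the shift grows by one for each successive letter.
Decoding ilvceck: i−6=c, l−7=e, v−8=n, c−9=t, e−10=u, c−11=r, k−12=y.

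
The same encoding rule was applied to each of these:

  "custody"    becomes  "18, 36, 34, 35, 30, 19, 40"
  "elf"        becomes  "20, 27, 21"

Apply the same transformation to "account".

c is letter #3 and maps to 18: an offset of 15. Letters become their 1-based position plus 15 (so a→16, b→17, …).
Applying it to account: a=1→16, c=3→18, c=3→18, o=15→30, u=21→36, n=14→29, t=20→35.

16, 18, 18, 30, 36, 29, 35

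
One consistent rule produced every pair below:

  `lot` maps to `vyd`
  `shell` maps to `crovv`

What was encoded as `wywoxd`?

moment

Each letter is shifted forward by 10 in the alphabet (a Caesar shift of +10).
Decoding wywoxd: w−10=m, y−10=o, w−10=m, o−10=e, x−10=n, d−10=t.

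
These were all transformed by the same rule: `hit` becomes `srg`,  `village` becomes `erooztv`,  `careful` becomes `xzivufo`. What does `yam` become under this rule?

Each pair mirrors across the alphabet (h↔s, i↔r, t↔g): positions sum to 25. This is the alphabet-reversal cipher (Atbash): a becomes z, b becomes y, etc.
For yam: y↔b, a↔z, m↔n.

bzn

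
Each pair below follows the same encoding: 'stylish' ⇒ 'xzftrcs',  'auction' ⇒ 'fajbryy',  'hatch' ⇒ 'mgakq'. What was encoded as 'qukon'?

In stylish: s→x is +5, t→z is +6, y→f is +7, l→t is +8 — the shift increases by 1 each position. Each letter shifts forward by (position + 5), i.e. 5, 6, 7, … — the shift grows by one for each successive letter.
Undoing it on qukon: q−5=l, u−6=o, k−7=d, o−8=g, n−9=e.

lodge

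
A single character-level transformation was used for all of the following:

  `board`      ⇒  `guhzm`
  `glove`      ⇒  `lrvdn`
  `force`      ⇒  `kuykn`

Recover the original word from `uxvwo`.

In board: b→g is +5, o→u is +6, a→h is +7, r→z is +8 — the shift increases by 1 each position. Each letter shifts forward by (position + 5), i.e. 5, 6, 7, … — the shift grows by one for each successive letter.
Undoing it on uxvwo: u−5=p, x−6=r, v−7=o, w−8=o, o−9=f.

proof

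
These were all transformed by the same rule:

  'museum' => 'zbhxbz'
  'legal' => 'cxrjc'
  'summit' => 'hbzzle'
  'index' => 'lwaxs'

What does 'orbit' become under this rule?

tkgle

m(12)→z(25) and u(20)→b(1) fit y≡23x+9 (mod 26); the inverse of 23 mod 26 is 17. Treating letters as 0–25, the rule is x ↦ 23x + 9 (mod 26).
On orbit: o(14)→23·14+9≡19=t; r(17)→23·17+9≡10=k; b(1)→23·1+9≡6=g; i(8)→23·8+9≡11=l; t(19)→23·19+9≡4=e (all mod 26).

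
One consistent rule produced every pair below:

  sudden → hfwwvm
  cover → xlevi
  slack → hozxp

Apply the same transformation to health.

Each pair mirrors across the alphabet (s↔h, u↔f, d↔w): positions sum to 25. Letters are reflected about the middle of the alphabet (position → 25−position): Atbash.
On health: h↔s, e↔v, a↔z, l↔o, t↔g, h↔s.

svzogs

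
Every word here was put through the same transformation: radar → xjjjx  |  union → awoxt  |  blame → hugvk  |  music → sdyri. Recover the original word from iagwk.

Shifts by position in radar: pos 0: r→x (+6), pos 1: a→j (+9), pos 2: d→j (+6), pos 3: a→j (+9) — repeating every 2. A repeating key of period 2 is used — shifts +6, +9 over and over.
Decoding iagwk: i−6=c, a−9=r, g−6=a, w−9=n, k−6=e.

crane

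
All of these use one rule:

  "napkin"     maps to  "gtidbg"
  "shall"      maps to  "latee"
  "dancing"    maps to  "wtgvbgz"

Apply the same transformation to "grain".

This is a Caesar cipher with shift 19.
Applying it to grain: g+19=z, r+19=k, a+19=t, i+19=b, n+19=g.

zktbg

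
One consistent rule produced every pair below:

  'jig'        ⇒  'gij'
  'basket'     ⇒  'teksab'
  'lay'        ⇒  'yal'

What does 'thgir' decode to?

right

The output letters match the input read backwards: jig reversed is gij. The word is simply reversed.
Undoing it on thgir: then reverse → right.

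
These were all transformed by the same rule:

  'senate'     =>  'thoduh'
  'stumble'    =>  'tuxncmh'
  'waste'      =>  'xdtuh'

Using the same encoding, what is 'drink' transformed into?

eslol

The rule splits by letter class: vowels +3, consonants +1.
Applying it to drink: d(cons)+1=e, r(cons)+1=s, i(vowel)+3=l, n(cons)+1=o, k(cons)+1=l.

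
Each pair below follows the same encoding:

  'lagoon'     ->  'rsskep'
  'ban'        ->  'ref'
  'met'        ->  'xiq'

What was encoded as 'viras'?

owner

The output letters match the input read backwards, each shifted +4: lagoon reversed is noogal. The word is reversed, then every letter is shifted forward by 4.
Reversing it on viras: shift back: v−4=r, i−4=e, r−4=n, a−4=w, s−4=o → renwo; then reverse → owner.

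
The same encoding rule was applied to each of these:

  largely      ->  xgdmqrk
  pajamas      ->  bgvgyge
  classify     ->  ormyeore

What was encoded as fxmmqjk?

tragedy

Shifts by position in largely: pos 0: l→x (+12), pos 1: a→g (+6), pos 2: r→d (+12), pos 3: g→m (+6) — repeating every 2. It's a Vigenère-style cipher with numeric key [12,6]: position i shifts by key[i mod 2].
Decoding fxmmqjk: f−12=t, x−6=r, m−12=a, m−6=g, q−12=e, j−6=d, k−12=y.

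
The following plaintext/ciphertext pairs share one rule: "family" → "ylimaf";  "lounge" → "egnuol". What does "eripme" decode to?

It's just the letters in reverse order.
Undoing it on eripme: then reverse → empire.

empire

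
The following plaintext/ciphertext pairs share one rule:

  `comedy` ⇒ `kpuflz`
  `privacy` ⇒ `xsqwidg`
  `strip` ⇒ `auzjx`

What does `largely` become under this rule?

tbzhmmg

It's a Vigenère-style cipher with numeric key [8,1]: position i shifts by key[i mod 2].
On largely: l+8=t, a+1=b, r+8=z, g+1=h, e+8=m, l+1=m, y+8=g.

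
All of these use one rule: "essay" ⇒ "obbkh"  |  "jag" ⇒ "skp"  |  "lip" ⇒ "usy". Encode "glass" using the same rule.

pukbb

The shift depends on letter class: consonant s→b is +9, but vowel e→o is +10. Vowels shift forward by 10 and consonants shift forward by 9.
For glass: g(cons)+9=p, l(cons)+9=u, a(vowel)+10=k, s(cons)+9=b, s(cons)+9=b.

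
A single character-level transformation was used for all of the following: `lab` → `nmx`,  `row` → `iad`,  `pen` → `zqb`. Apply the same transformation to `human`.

zmygt

The output letters match the input read backwards, each shifted +12: lab reversed is bal. The word is reversed, then every letter is shifted forward by 12.
Applying it to human: reverse → namuh; then shift: n+12=z, a+12=m, m+12=y, u+12=g, h+12=t.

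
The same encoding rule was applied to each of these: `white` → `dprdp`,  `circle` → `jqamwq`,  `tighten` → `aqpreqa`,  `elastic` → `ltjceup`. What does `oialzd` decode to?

In white: w→d is +7, h→p is +8, i→r is +9, t→d is +10 — the shift increases by 1 each position. The shift increases by 1 at each position, starting from +7: 7, 8, 9, ….
Reversing it on oialzd: o−7=h, i−8=a, a−9=r, l−10=b, z−11=o, d−12=r.

harbor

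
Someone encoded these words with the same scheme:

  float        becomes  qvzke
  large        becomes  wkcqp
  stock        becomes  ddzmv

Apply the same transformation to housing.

A repeating key of period 2 is used — shifts +11, +10 over and over.
On housing: h+11=s, o+10=y, u+11=f, s+10=c, i+11=t, n+10=x, g+11=r.

syfctxr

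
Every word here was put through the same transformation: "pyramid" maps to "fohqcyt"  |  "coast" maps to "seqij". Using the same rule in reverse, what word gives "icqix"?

This is a Caesar cipher with shift 16.
Decoding icqix: i−16=s, c−16=m, q−16=a, i−16=s, x−16=h.

smash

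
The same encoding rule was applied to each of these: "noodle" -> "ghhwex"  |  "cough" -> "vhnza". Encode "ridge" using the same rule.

This is a Caesar cipher with shift 19.
For ridge: r+19=k, i+19=b, d+19=w, g+19=z, e+19=x.

kbwzx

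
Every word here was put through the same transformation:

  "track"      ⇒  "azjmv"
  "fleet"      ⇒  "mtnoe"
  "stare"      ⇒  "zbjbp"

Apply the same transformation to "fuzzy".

mcijj

In track: t→a is +7, r→z is +8, a→j is +9, c→m is +10 — the shift increases by 1 each position. Letter i (0-indexed) is shifted by i+7, so successive shifts are 7, 8, 9, ….
On fuzzy: f+7=m, u+8=c, z+9=i, z+10=j, y+11=j.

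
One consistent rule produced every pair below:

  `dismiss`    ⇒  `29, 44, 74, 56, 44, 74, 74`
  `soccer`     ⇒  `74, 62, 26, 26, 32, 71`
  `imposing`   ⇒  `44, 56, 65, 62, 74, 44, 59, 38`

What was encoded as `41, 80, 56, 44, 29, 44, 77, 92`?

humidity

d(#4)→29 and i(#9)→44: differences scale by 3, so n = 3·pos + 17. Each letter becomes 3×(its alphabet position, a=1..z=26) + 17.
Decoding 41, 80, 56, 44, 29, 44, 77, 92: 41→(41−17)÷3=8=h, 80→(80−17)÷3=21=u, 56→(56−17)÷3=13=m, 44→(44−17)÷3=9=i, 29→(29−17)÷3=4=d, 44→(44−17)÷3=9=i, 77→(77−17)÷3=20=t, 92→(92−17)÷3=25=y.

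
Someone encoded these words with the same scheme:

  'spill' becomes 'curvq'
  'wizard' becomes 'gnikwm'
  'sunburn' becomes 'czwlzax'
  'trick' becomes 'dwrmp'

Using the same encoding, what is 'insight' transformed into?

Shifts by position in spill: pos 0: s→c (+10), pos 1: p→u (+5), pos 2: i→r (+9), pos 3: l→v (+10), pos 4: l→q (+5) — repeating every 3. A repeating key of period 3 is used — shifts +10, +5, +9 over and over.
Applying it to insight: i+10=s, n+5=s, s+9=b, i+10=s, g+5=l, h+9=q, t+10=d.

ssbslqd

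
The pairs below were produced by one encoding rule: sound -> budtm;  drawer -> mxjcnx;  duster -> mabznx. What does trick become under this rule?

cxrit

A repeating key of period 2 is used — shifts +9, +6 over and over.
On trick: t+9=c, r+6=x, i+9=r, c+6=i, k+9=t.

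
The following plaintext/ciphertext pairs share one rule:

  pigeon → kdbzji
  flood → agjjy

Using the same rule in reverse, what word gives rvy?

wad

Compare letters: p→k is +21, i→d is +21, g→b is +21 — a constant shift. Each letter is shifted forward by 21 in the alphabet (a Caesar shift of +21).
Undoing it on rvy: r−21=w, v−21=a, y−21=d.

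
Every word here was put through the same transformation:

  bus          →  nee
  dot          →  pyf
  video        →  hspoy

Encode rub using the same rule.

The shift depends on letter class: consonant b→n is +12, but vowel u→e is +10. Vowels shift forward by 10 and consonants shift forward by 12.
For rub: r(cons)+12=d, u(vowel)+10=e, b(cons)+12=n.

den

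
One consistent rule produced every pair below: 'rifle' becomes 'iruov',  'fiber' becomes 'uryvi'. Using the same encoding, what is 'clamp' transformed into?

Each pair mirrors across the alphabet (r↔i, i↔r, f↔u): positions sum to 25. Each letter is replaced by its mirror in the alphabet: a↔z, b↔y, c↔x, and so on (the Atbash cipher).
Applying it to clamp: c↔x, l↔o, a↔z, m↔n, p↔k.

xoznk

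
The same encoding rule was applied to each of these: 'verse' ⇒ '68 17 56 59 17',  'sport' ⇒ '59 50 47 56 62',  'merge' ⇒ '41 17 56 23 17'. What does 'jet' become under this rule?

v(#22)→68 and e(#5)→17: differences scale by 3, so n = 3·pos + 2. The formula is n = 3×(alphabet index, a=1) + 2.
Applying it to jet: j=10→32, e=5→17, t=20→62.

32 17 62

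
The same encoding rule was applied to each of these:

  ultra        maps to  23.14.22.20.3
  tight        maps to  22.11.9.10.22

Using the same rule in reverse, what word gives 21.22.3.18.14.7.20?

u is letter #21 and maps to 23: an offset of 2. Letters become their 1-based position plus 2 (so a→3, b→4, …).
Decoding 21.22.3.18.14.7.20: 21→(21−2)÷1=19=s, 22→(22−2)÷1=20=t, 3→(3−2)÷1=1=a, 18→(18−2)÷1=16=p, 14→(14−2)÷1=12=l, 7→(7−2)÷1=5=e, 20→(20−2)÷1=18=r.

stapler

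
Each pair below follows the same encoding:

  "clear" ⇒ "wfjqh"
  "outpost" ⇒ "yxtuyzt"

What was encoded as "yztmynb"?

The output letters match the input read backwards, each shifted +5: clear reversed is raelc. Read the word backwards and shift each letter +5.
Undoing it on yztmynb: shift back: y−5=t, z−5=u, t−5=o, m−5=h, y−5=t, n−5=i, b−5=w → tuohtiw; then reverse → without.

without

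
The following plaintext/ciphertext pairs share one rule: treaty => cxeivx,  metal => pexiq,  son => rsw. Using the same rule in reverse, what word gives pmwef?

basil

The output letters match the input read backwards, each shifted +4: treaty reversed is ytaert. Two steps: reverse the string, then apply a Caesar shift of +4.
Undoing it on pmwef: shift back: p−4=l, m−4=i, w−4=s, e−4=a, f−4=b → lisab; then reverse → basil.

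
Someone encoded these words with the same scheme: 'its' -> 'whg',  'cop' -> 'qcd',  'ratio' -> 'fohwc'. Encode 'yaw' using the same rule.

It's a constant shift of +14 (ROT14).
Applying it to yaw: y+14=m, a+14=o, w+14=k.

mok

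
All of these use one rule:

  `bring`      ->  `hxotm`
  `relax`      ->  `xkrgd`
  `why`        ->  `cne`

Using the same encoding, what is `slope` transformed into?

Compare letters: b→h is +6, r→x is +6, i→o is +6 — a constant shift. Every letter moves 6 places later in the alphabet, wrapping around z→a.
On slope: s+6=y, l+6=r, o+6=u, p+6=v, e+6=k.

yruvk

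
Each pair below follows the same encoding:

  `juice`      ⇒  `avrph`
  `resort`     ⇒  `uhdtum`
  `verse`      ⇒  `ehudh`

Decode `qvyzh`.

fudge

This is an affine cipher: with a=0,…,z=25, each position x becomes (9x+23) mod 26.
Decoding qvyzh: q(16)→3·(16−23)≡5=f; v(21)→3·(21−23)≡20=u; y(24)→3·(24−23)≡3=d; z(25)→3·(25−23)≡6=g; h(7)→3·(7−23)≡4=e (all mod 26).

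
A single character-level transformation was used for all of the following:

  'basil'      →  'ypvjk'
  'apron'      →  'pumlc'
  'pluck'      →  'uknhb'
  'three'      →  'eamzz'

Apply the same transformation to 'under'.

Each letter's alphabet position (a=0..z=25) is mapped through 9·x+15 mod 26 — an affine cipher.
Applying it to under: u(20)→9·20+15≡13=n; n(13)→9·13+15≡2=c; d(3)→9·3+15≡16=q; e(4)→9·4+15≡25=z; r(17)→9·17+15≡12=m (all mod 26).

ncqzm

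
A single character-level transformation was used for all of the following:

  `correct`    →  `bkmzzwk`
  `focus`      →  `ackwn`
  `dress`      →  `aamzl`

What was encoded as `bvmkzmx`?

percent

The word is reversed, then every letter is shifted forward by 8.
Undoing it on bvmkzmx: shift back: b−8=t, v−8=n, m−8=e, k−8=c, z−8=r, m−8=e, x−8=p → tnecrep; then reverse → percent.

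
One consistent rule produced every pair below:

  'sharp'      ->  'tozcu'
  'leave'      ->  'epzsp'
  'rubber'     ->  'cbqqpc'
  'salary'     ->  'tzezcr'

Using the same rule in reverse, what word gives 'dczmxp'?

orange

s(18)→t(19) and h(7)→o(14) fit y≡17x+25 (mod 26); the inverse of 17 mod 26 is 23. Each letter's alphabet position (a=0..z=25) is mapped through 17·x+25 mod 26 — an affine cipher.
Reversing it on dczmxp: d(3)→23·(3−25)≡14=o; c(2)→23·(2−25)≡17=r; z(25)→23·(25−25)≡0=a; m(12)→23·(12−25)≡13=n; x(23)→23·(23−25)≡6=g; p(15)→23·(15−25)≡4=e (all mod 26).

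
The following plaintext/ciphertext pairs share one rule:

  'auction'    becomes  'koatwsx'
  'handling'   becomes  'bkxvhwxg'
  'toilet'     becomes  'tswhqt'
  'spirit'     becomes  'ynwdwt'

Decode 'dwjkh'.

a(0)→k(10) and u(20)→o(14) fit y≡21x+10 (mod 26); the inverse of 21 mod 26 is 5. Treating letters as 0–25, the rule is x ↦ 21x + 10 (mod 26).
Undoing it on dwjkh: d(3)→5·(3−10)≡17=r; w(22)→5·(22−10)≡8=i; j(9)→5·(9−10)≡21=v; k(10)→5·(10−10)≡0=a; h(7)→5·(7−10)≡11=l (all mod 26).

rival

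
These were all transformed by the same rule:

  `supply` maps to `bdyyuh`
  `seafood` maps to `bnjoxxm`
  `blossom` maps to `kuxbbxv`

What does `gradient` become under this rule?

pajmrnwc

Each letter is shifted forward by 9 in the alphabet (a Caesar shift of +9).
On gradient: g+9=p, r+9=a, a+9=j, d+9=m, i+9=r, e+9=n, n+9=w, t+9=c.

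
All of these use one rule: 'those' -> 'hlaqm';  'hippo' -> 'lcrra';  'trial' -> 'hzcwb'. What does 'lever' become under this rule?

bmpmz

t(19)→h(7) and h(7)→l(11) fit y≡17x+22 (mod 26); the inverse of 17 mod 26 is 23. Each letter's alphabet position (a=0..z=25) is mapped through 17·x+22 mod 26 — an affine cipher.
For lever: l(11)→17·11+22≡1=b; e(4)→17·4+22≡12=m; v(21)→17·21+22≡15=p; e(4)→17·4+22≡12=m; r(17)→17·17+22≡25=z (all mod 26).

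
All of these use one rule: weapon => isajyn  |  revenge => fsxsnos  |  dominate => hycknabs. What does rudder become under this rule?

w(22)→i(8) and e(4)→s(18) fit y≡11x+0 (mod 26); the inverse of 11 mod 26 is 19. This is an affine cipher: with a=0,…,z=25, each position x becomes (11x+0) mod 26.
On rudder: r(17)→11·17+0≡5=f; u(20)→11·20+0≡12=m; d(3)→11·3+0≡7=h; d(3)→11·3+0≡7=h; e(4)→11·4+0≡18=s; r(17)→11·17+0≡5=f (all mod 26).

fmhhsf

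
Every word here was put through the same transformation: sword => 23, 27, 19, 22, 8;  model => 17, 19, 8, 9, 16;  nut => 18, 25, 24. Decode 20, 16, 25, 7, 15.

pluck

s is letter #19 and maps to 23: an offset of 4. Each letter is replaced by its alphabet position (a=1..z=26) + 4.
Decoding 20, 16, 25, 7, 15: 20→(20−4)÷1=16=p, 16→(16−4)÷1=12=l, 25→(25−4)÷1=21=u, 7→(7−4)÷1=3=c, 15→(15−4)÷1=11=k.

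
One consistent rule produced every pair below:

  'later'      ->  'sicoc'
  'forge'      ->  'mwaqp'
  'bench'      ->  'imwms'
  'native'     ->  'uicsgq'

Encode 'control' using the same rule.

jwwdcay

In later: l→s is +7, a→i is +8, t→c is +9, e→o is +10 — the shift increases by 1 each position. Letter i (0-indexed) is shifted by i+7, so successive shifts are 7, 8, 9, ….
For control: c+7=j, o+8=w, n+9=w, t+10=d, r+11=c, o+12=a, l+13=y.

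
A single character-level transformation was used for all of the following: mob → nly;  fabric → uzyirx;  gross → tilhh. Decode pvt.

Each pair mirrors across the alphabet (m↔n, o↔l, b↔y): positions sum to 25. Each letter is replaced by its mirror in the alphabet: a↔z, b↔y, c↔x, and so on (the Atbash cipher).
Undoing it on pvt: p↔k, v↔e, t↔g.

keg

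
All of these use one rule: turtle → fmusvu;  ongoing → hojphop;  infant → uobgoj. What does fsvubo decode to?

nature

Read the word backwards and shift each letter +1.
Undoing it on fsvubo: shift back: f−1=e, s−1=r, v−1=u, u−1=t, b−1=a, o−1=n → erutan; then reverse → nature.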